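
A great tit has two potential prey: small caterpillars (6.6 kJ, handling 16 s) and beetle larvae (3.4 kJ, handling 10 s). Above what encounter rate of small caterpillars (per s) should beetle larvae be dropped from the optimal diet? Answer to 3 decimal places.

0.293 per s

Drop beetle larvae once their profitability E₂/h₂ falls below the rate achievable on small caterpillars alone: E₂/h₂ = λE₁/(1 + λh₁).
Solve for λ: λE₁h₂ = E₂(1 + λh₁) → λ(E₁h₂ − E₂h₁) = E₂ → λ = E₂/(E₁h₂ − E₂h₁).
λ = 3.4/(6.6×10 − 3.4×16) = 3.4/11.6 = 0.2931 per s.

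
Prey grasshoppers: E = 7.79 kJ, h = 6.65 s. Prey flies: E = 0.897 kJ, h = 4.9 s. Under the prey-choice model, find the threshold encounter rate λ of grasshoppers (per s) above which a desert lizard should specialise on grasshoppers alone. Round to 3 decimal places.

At the threshold, the rate on grasshoppers alone equals the profitability of flies: λ·7.79/(1 + λ·6.65) = 0.897/4.9 = 0.1831.
Rearranging, λ(7.79 − 0.1831×6.65) = 0.1831, so λ = 0.1831/6.573 = 0.02785 per s.

0.028 per s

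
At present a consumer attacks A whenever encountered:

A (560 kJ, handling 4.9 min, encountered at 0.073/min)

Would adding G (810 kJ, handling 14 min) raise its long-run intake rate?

Intake rate on the current diet: R = (0.073×560) / (1 + 0.073×4.9) = 40.88/1.358 = 30.11 kJ/min.
Profitability of G: 810/14 = 57.86 kJ/min.
Since 57.86 > R, including G increases the long-run rate.

Yes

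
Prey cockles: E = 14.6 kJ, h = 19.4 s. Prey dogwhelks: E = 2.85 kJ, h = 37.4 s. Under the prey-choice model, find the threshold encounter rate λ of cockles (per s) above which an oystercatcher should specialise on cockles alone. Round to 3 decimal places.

0.006 per s

At the threshold, the rate on cockles alone equals the profitability of dogwhelks: λ·14.6/(1 + λ·19.4) = 2.85/37.4 = 0.0762.
Rearranging, λ(14.6 − 0.0762×19.4) = 0.0762, so λ = 0.0762/13.12 = 0.005807 per s.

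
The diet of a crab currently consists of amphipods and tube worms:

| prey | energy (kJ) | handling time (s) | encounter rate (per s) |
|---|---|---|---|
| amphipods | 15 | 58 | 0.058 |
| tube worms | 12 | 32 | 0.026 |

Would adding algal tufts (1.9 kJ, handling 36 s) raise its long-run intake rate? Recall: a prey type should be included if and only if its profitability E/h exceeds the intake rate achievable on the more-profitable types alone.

No

Current rate: (0.058×15 + 0.026×12)/(1 + 0.058×58 + 0.026×32) = 0.2275 kJ/s.
Profitability of algal tufts: 1.9/36 = 0.05278 kJ/s.
Since 0.05278 < R, time spent handling algal tufts is better spent searching.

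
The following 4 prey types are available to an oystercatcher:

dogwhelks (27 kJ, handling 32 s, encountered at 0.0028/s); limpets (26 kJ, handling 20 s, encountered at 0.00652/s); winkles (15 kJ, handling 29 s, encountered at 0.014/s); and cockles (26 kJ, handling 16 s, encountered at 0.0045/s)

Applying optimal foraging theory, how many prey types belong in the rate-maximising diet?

4

E/h in descending order: cockles 1.62, limpets 1.3, dogwhelks 0.844, winkles 0.517 kJ/s. The optimal diet is the largest prefix of this list for which every included type satisfies E_i/h_i > R on the types above it.
Rate on top 1: 0.1091. limpets: 1.3 > 0.1091 → include.
Rate on top 2: 0.2383. dogwhelks: 0.844 > 0.2383 → include.
Rate on top 3: 0.2803. winkles: 0.517 > 0.2803 → include.
Optimal diet: cockles, limpets, dogwhelks, winkles — 4 of 4 types.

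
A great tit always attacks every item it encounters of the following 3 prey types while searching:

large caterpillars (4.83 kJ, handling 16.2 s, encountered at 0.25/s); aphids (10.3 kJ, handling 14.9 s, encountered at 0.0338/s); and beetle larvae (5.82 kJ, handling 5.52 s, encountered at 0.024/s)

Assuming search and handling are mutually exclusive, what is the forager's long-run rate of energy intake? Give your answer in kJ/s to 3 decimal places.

0.298 kJ/s

R = Σλ_iE_i / (1 + Σλ_ih_i)
Numerator: 0.25×4.83 + 0.0338×10.3 + 0.024×5.82 = 1.695
Denominator: 1 + 0.25×16.2 + 0.0338×14.9 + 0.024×5.52 = 5.686
R = 1.695/5.686 = 0.2982 kJ/s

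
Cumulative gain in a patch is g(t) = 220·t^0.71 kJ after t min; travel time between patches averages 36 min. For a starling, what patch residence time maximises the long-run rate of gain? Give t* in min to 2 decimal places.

Optimal t* satisfies g'(t*) = g(t*)/(T + t*).
g'(t) = 0.71·220·t^-0.29. Setting 0.71·220·t^-0.29 = 220·t^0.71/(36+t) gives 0.71(36+t) = t, so 0.29·t = 0.71×36.
t* = 0.71×36/0.29 = 88.14 min.

88.14 min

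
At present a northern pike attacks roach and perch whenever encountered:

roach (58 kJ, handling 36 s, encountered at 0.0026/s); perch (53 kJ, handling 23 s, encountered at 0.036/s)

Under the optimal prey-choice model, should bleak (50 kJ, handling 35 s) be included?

Intake rate on the current diet: R = (0.0026×58 + 0.036×53) / (1 + 0.0026×36 + 0.036×23) = 2.059/1.922 = 1.071 kJ/s.
Profitability of bleak: 50/35 = 1.429 kJ/s.
1.429 > 1.071, so adding bleak raises the average — include it.

Yes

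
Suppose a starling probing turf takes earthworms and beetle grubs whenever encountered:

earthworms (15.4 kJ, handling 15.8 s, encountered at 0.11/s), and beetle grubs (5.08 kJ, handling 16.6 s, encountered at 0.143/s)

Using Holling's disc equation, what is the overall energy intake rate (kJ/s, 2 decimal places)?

R = Σλ_iE_i / (1 + Σλ_ih_i)
Numerator: 0.11×15.4 + 0.143×5.08 = 2.42
Denominator: 1 + 0.11×15.8 + 0.143×16.6 = 5.112
R = 2.42/5.112 = 0.4735 kJ/s

0.47 kJ/s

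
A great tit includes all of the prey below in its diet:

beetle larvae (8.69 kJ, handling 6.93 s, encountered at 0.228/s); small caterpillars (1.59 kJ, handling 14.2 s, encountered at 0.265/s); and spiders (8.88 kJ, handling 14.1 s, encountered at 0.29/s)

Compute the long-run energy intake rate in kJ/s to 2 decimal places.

Energy encountered per unit search time: 0.228×8.69 + 0.265×1.59 + 0.29×8.88 = 4.978 kJ/s.
Handling time per unit search time: 0.228×6.93 + 0.265×14.2 + 0.29×14.1 = 9.432.
Rate = 4.978/(1 + 9.432) = 0.4772 kJ/s.

0.48 kJ/s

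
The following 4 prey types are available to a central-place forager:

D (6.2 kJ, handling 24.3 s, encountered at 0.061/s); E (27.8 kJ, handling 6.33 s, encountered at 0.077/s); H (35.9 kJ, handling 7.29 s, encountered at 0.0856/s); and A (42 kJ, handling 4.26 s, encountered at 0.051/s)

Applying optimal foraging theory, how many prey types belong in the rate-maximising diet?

3

Profitabilities (E/h, kJ/s): A 9.86, H 4.92, E 4.39, D 0.255. Add prey in this order while the next type's profitability exceeds the intake rate on those already taken.
Rate on top 1: 1.76. H: 4.92 > 1.76 → include.
Rate on top 2: 2.832. E: 4.39 > 2.832 → include.
Rate on top 3: 3.159. D: 0.255 < 3.159 → exclude; stop.
Optimal diet: A, H, E — 3 of 4 types.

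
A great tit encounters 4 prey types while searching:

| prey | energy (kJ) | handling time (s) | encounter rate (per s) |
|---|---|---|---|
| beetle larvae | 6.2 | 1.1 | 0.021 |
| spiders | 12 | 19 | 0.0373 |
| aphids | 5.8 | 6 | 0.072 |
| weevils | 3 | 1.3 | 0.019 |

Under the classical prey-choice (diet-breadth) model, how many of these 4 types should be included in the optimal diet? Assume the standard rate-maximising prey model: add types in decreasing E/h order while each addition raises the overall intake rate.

Rank by E/h (kJ/s): beetle larvae 5.64, weevils 2.31, aphids 0.967, spiders 0.632. Include each in turn until the next type's E/h falls below the running intake rate.
Rate on top 1: 0.1273. weevils: 2.31 > 0.1273 → include.
Rate on top 2: 0.1787. aphids: 0.967 > 0.1787 → include.
Rate on top 3: 0.4087. spiders: 0.632 > 0.4087 → include.
Optimal diet: beetle larvae, weevils, aphids, spiders — 4 of 4 types.

4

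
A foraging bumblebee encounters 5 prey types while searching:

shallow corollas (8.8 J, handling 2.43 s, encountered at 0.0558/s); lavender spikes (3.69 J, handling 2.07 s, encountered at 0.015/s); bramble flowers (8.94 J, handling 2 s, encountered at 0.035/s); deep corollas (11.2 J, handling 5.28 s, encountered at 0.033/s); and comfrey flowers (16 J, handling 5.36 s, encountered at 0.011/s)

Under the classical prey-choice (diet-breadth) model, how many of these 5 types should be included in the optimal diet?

Rank by E/h (J/s): bramble flowers 4.47, shallow corollas 3.62, comfrey flowers 2.99, deep corollas 2.12, lavender spikes 1.78. Include each in turn until the next type's E/h falls below the running intake rate.
Rate on top 1: 0.2924. shallow corollas: 3.62 > 0.2924 → include.
Rate on top 2: 0.6668. comfrey flowers: 2.99 > 0.6668 → include.
Rate on top 3: 0.7749. deep corollas: 2.12 > 0.7749 → include.
Rate on top 4: 0.938. lavender spikes: 1.78 > 0.938 → include.
Optimal diet: bramble flowers, shallow corollas, comfrey flowers, deep corollas, lavender spikes — 5 of 5 types.

5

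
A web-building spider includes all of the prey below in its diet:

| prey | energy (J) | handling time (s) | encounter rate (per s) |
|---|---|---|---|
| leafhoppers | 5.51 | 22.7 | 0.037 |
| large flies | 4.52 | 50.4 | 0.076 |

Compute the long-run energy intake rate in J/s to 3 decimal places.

0.097 J/s

R = Σλ_iE_i / (1 + Σλ_ih_i)
Numerator: 0.037×5.51 + 0.076×4.52 = 0.5474
Denominator: 1 + 0.037×22.7 + 0.076×50.4 = 5.67
R = 0.5474/5.67 = 0.09654 J/s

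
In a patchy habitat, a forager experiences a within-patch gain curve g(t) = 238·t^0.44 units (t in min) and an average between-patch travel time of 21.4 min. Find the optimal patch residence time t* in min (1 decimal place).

By the marginal value theorem, leave when the instantaneous gain rate g'(t) equals the habitat-wide average g(t)/(T + t).
g'(t) = 0.44·238·t^-0.56. Setting 0.44·238·t^-0.56 = 238·t^0.44/(21.4+t) gives 0.44(21.4+t) = t, so 0.56·t = 0.44×21.4.
t* = 0.44×21.4/0.56 = 16.81 min.

16.8 min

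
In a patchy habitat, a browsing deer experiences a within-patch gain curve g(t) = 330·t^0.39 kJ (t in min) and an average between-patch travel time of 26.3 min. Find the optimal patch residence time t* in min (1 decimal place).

Maximise g(t)/(T+t): set derivative to zero → g'(t)(T+t) = g(t).
g'(t) = 0.39·330·t^-0.61. Setting 0.39·330·t^-0.61 = 330·t^0.39/(26.3+t) gives 0.39(26.3+t) = t, so 0.61·t = 0.39×26.3.
t* = 0.39×26.3/0.61 = 16.81 min.

16.8 min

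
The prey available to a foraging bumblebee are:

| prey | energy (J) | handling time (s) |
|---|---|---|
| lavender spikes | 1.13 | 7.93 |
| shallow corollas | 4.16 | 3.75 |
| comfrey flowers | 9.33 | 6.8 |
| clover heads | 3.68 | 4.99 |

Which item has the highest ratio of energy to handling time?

In descending order of E/h:
comfrey flowers: 9.33/6.8 = 1.37 J/s
shallow corollas: 4.16/3.75 = 1.11 J/s
clover heads: 3.68/4.99 = 0.737 J/s
lavender spikes: 1.13/7.93 = 0.142 J/s

comfrey flowers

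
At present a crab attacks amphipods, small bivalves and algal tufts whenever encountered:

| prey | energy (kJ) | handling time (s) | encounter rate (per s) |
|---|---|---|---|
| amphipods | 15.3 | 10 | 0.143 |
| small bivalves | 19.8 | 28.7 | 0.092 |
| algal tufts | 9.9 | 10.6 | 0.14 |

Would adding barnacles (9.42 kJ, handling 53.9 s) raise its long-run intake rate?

No

Current rate: (0.143×15.3 + 0.092×19.8 + 0.14×9.9)/(1 + 0.143×10 + 0.092×28.7 + 0.14×10.6) = 0.8232 kJ/s.
Profitability of barnacles: 9.42/53.9 = 0.1748 kJ/s.
Since 0.1748 < R, time spent handling barnacles is better spent searching.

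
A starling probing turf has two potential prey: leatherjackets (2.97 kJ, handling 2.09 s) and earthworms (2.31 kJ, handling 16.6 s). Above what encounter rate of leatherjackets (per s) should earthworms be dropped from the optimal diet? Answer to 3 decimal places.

0.052 per s

The zero-one rule: include earthworms iff E₂/h₂ > λE₁/(1+λh₁). Equality gives the switch point.
λE₁h₂ = E₂ + λE₂h₁ ⇒ λ = E₂/(E₁h₂ − E₂h₁) = 2.31/(49.3 − 4.828) = 0.05194 per s.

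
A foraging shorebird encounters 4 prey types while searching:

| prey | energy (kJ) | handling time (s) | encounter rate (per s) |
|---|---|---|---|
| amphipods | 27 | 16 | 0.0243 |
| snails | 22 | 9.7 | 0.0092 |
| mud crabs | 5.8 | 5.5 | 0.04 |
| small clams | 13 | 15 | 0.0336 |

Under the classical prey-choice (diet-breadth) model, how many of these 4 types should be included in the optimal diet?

4

E/h in descending order: snails 2.27, amphipods 1.69, mud crabs 1.05, small clams 0.867 kJ/s. The optimal diet is the largest prefix of this list for which every included type satisfies E_i/h_i > R on the types above it.
Rate on top 1: 0.1858. amphipods: 1.69 > 0.1858 → include.
Rate on top 2: 0.5808. mud crabs: 1.05 > 0.5808 → include.
Rate on top 3: 0.6422. small clams: 0.867 > 0.6422 → include.
Optimal diet: snails, amphipods, mud crabs, small clams — 4 of 4 types.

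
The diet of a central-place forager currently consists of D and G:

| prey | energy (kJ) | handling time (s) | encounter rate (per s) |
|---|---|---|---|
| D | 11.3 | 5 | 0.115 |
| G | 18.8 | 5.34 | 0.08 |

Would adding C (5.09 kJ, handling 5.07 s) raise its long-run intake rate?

Current rate: (0.115×11.3 + 0.08×18.8)/(1 + 0.115×5 + 0.08×5.34) = 1.4 kJ/s.
C: E/h = 5.09/5.07 = 1.004 kJ/s.
1.004 < 1.4, so adding C would lower the average — exclude it.

No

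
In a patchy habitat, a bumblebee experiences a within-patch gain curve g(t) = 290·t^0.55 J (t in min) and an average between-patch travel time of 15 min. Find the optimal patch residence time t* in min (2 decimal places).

18.33 min

Maximise g(t)/(T+t): set derivative to zero → g'(t)(T+t) = g(t).
g'(t) = 0.55·290·t^-0.45. Setting 0.55·290·t^-0.45 = 290·t^0.55/(15+t) gives 0.55(15+t) = t, so 0.45·t = 0.55×15.
t* = 0.55×15/0.45 = 18.33 min.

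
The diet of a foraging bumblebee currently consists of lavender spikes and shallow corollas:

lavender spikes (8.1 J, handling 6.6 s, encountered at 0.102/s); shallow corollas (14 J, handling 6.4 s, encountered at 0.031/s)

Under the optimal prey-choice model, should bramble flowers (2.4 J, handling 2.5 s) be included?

Intake rate on the current diet: R = (0.102×8.1 + 0.031×14) / (1 + 0.102×6.6 + 0.031×6.4) = 1.26/1.872 = 0.6733 J/s.
bramble flowers: E/h = 2.4/2.5 = 0.96 J/s.
Since 0.96 > R, including bramble flowers increases the long-run rate.

Yes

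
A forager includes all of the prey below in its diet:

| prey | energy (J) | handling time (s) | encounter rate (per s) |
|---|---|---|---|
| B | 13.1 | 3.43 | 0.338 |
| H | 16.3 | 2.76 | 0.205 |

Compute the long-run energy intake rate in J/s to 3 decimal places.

R = (0.338×13.1 + 0.205×16.3) / (1 + 0.338×3.43 + 0.205×2.76) = 7.769/2.725 = 2.851 J/s.

2.851 J/s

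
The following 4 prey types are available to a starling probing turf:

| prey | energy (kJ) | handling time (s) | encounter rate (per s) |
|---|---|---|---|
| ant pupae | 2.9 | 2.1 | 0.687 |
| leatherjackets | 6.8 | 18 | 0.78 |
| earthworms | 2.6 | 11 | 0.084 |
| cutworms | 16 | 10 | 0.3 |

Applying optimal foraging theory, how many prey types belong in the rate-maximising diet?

Rank by E/h (kJ/s): cutworms 1.6, ant pupae 1.38, leatherjackets 0.378, earthworms 0.236. Include each in turn until the next type's E/h falls below the running intake rate.
Rate on top 1: 1.2. ant pupae: 1.38 > 1.2 → include.
Rate on top 2: 1.248. leatherjackets: 0.378 < 1.248 → exclude; stop.
Optimal diet: cutworms, ant pupae — 2 of 4 types.

2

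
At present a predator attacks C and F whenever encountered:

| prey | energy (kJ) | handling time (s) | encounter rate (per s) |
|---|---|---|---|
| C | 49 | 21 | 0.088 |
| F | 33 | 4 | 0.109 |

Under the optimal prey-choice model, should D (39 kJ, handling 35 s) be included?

Intake rate on the current diet: R = (0.088×49 + 0.109×33) / (1 + 0.088×21 + 0.109×4) = 7.909/3.284 = 2.408 kJ/s.
Profitability of D: 39/35 = 1.114 kJ/s.
Since 1.114 < R, time spent handling D is better spent searching.

No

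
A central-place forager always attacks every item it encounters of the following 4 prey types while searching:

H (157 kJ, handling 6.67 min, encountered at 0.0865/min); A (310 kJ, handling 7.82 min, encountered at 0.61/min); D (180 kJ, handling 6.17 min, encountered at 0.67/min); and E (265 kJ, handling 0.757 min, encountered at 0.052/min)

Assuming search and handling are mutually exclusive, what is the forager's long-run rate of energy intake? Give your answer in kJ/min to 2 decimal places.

32.04 kJ/min

R = Σλ_iE_i / (1 + Σλ_ih_i)
Numerator: 0.0865×157 + 0.61×310 + 0.67×180 + 0.052×265 = 337.1
Denominator: 1 + 0.0865×6.67 + 0.61×7.82 + 0.67×6.17 + 0.052×0.757 = 10.52
R = 337.1/10.52 = 32.04 kJ/min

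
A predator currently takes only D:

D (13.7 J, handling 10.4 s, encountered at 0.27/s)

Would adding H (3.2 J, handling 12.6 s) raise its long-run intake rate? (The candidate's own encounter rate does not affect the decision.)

No

On D alone, R = ΣλE/(1+Σλh) = 3.699/3.808 = 0.9714 J/s.
H: E/h = 3.2/12.6 = 0.254 J/s.
Since 0.254 < R, time spent handling H is better spent searching.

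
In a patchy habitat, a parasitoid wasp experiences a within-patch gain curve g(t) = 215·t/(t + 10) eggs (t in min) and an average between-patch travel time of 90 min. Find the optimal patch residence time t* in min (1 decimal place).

By the marginal value theorem, leave when the instantaneous gain rate g'(t) equals the habitat-wide average g(t)/(T + t).
g'(t) = 215·10/(t + 10)². Setting 215·10/(t+10)² = 215t/[(t+10)(90+t)] gives 10(90+t) = t(t+10), so t² = 10×90 = 900.
t* = √900 = 30 min.

30.0 min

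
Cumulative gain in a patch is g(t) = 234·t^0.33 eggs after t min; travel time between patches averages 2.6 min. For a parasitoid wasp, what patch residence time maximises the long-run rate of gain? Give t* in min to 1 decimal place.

Maximise g(t)/(T+t): set derivative to zero → g'(t)(T+t) = g(t).
g'(t) = 0.33·234·t^-0.67. Setting 0.33·234·t^-0.67 = 234·t^0.33/(2.6+t) gives 0.33(2.6+t) = t, so 0.67·t = 0.33×2.6.
t* = 0.33×2.6/0.67 = 1.281 min.

1.3 min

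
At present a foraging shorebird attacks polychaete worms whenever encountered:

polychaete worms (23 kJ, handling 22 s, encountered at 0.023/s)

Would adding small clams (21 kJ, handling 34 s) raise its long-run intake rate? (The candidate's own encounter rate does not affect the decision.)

Yes

Intake rate on the current diet: R = (0.023×23) / (1 + 0.023×22) = 0.529/1.506 = 0.3513 kJ/s.
Profitability of small clams: 21/34 = 0.6176 kJ/s.
0.6176 > 0.3513, so adding small clams raises the average — include it.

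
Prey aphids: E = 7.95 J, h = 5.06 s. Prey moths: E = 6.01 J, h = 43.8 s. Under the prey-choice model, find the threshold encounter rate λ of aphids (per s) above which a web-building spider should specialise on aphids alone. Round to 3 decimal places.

0.019 per s

At the threshold, the rate on aphids alone equals the profitability of moths: λ·7.95/(1 + λ·5.06) = 6.01/43.8 = 0.1372.
Rearranging, λ(7.95 − 0.1372×5.06) = 0.1372, so λ = 0.1372/7.256 = 0.01891 per s.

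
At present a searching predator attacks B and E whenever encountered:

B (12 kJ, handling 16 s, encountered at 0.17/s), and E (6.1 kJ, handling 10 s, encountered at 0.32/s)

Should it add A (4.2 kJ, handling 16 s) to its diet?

Current rate: (0.17×12 + 0.32×6.1)/(1 + 0.17×16 + 0.32×10) = 0.5769 kJ/s.
Profitability of A: 4.2/16 = 0.2625 kJ/s.
Since 0.2625 < R, time spent handling A is better spent searching.

No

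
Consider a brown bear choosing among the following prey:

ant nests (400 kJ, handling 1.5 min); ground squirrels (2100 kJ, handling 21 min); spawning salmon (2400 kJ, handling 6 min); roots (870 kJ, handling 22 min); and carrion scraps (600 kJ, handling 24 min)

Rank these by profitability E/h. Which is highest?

Profitability E/h (kJ/min): ant nests = 400/1.5 = 267, ground squirrels = 2100/21 = 100, spawning salmon = 2400/6 = 400, roots = 870/22 = 39.5, carrion scraps = 600/24 = 25.
Ranked: spawning salmon > ant nests > ground squirrels > roots > carrion scraps.

spawning salmon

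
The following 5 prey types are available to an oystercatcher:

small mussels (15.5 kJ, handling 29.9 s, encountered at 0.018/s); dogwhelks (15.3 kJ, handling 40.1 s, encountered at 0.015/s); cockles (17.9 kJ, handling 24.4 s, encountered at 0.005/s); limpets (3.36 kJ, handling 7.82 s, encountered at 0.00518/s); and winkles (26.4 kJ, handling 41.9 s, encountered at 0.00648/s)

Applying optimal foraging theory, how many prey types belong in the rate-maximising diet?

E/h in descending order: cockles 0.734, winkles 0.63, small mussels 0.518, limpets 0.43, dogwhelks 0.382 kJ/s. The optimal diet is the largest prefix of this list for which every included type satisfies E_i/h_i > R on the types above it.
Rate on top 1: 0.07977. winkles: 0.63 > 0.07977 → include.
Rate on top 2: 0.187. small mussels: 0.518 > 0.187 → include.
Rate on top 3: 0.2793. limpets: 0.43 > 0.2793 → include.
Rate on top 4: 0.2824. dogwhelks: 0.382 > 0.2824 → include.
Optimal diet: cockles, winkles, small mussels, limpets, dogwhelks — 5 of 5 types.

5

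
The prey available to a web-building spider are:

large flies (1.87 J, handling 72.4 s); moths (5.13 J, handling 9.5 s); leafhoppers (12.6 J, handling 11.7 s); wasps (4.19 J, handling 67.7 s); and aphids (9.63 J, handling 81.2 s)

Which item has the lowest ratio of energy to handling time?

large flies

In descending order of E/h:
leafhoppers: 12.6/11.7 = 1.08 J/s
moths: 5.13/9.5 = 0.54 J/s
aphids: 9.63/81.2 = 0.119 J/s
wasps: 4.19/67.7 = 0.0619 J/s
large flies: 1.87/72.4 = 0.0258 J/s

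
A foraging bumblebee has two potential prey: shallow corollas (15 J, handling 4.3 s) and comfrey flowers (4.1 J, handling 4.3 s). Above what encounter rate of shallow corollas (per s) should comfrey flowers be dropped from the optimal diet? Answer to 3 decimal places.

0.087 per s

Drop comfrey flowers once their profitability E₂/h₂ falls below the rate achievable on shallow corollas alone: E₂/h₂ = λE₁/(1 + λh₁).
Solve for λ: λE₁h₂ = E₂(1 + λh₁) → λ(E₁h₂ − E₂h₁) = E₂ → λ = E₂/(E₁h₂ − E₂h₁).
λ = 4.1/(15×4.3 − 4.1×4.3) = 4.1/46.87 = 0.08748 per s.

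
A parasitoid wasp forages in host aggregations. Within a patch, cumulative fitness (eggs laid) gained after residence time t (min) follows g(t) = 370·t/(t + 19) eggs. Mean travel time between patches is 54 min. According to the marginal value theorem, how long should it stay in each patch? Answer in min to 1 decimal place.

Optimal t* satisfies g'(t*) = g(t*)/(T + t*).
g'(t) = 370·19/(t + 19)². Setting 370·19/(t+19)² = 370t/[(t+19)(54+t)] gives 19(54+t) = t(t+19), so t² = 19×54 = 1026.
t* = √1026 = 32.03 min.

32.0 min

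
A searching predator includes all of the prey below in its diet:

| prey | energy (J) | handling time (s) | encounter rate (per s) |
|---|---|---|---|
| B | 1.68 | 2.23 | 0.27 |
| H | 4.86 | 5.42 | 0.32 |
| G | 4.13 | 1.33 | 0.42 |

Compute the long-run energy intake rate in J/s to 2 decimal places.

0.96 J/s

Energy encountered per unit search time: 0.27×1.68 + 0.32×4.86 + 0.42×4.13 = 3.743 J/s.
Handling time per unit search time: 0.27×2.23 + 0.32×5.42 + 0.42×1.33 = 2.895.
Rate = 3.743/(1 + 2.895) = 0.9611 J/s.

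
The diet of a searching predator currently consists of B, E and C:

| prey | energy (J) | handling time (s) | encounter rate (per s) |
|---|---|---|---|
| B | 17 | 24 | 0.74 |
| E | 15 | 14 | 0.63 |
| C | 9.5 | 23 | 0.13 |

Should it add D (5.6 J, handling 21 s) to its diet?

Intake rate on the current diet: R = (0.74×17 + 0.63×15 + 0.13×9.5) / (1 + 0.74×24 + 0.63×14 + 0.13×23) = 23.27/30.57 = 0.761 J/s.
D: E/h = 5.6/21 = 0.2667 J/s.
0.2667 < 0.761, so adding D would lower the average — exclude it.

No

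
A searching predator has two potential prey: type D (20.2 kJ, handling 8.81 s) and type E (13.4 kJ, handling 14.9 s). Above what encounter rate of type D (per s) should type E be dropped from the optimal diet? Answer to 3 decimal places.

The zero-one rule: include type E iff E₂/h₂ > λE₁/(1+λh₁). Equality gives the switch point.
λE₁h₂ = E₂ + λE₂h₁ ⇒ λ = E₂/(E₁h₂ − E₂h₁) = 13.4/(301 − 118.1) = 0.07325 per s.

0.073 per s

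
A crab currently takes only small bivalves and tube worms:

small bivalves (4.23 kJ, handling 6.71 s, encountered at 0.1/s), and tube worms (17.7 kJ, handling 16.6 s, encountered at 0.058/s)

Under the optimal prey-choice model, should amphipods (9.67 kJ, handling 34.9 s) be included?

Current rate: (0.1×4.23 + 0.058×17.7)/(1 + 0.1×6.71 + 0.058×16.6) = 0.5504 kJ/s.
amphipods: E/h = 9.67/34.9 = 0.2771 kJ/s.
Since 0.2771 < R, time spent handling amphipods is better spent searching.

No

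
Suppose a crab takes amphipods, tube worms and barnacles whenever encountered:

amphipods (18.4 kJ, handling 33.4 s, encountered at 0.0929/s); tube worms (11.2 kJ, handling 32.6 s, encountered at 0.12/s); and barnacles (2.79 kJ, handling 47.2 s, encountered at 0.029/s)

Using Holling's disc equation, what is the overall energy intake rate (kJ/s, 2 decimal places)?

R = Σλ_iE_i / (1 + Σλ_ih_i)
Numerator: 0.0929×18.4 + 0.12×11.2 + 0.029×2.79 = 3.134
Denominator: 1 + 0.0929×33.4 + 0.12×32.6 + 0.029×47.2 = 9.384
R = 3.134/9.384 = 0.334 kJ/s

0.33 kJ/s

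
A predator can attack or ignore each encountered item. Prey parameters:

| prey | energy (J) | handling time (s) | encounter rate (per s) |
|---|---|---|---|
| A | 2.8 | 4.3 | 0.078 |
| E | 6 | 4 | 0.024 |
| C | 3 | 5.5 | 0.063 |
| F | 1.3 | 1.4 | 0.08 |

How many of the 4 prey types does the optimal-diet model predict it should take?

Profitabilities (E/h, J/s): E 1.5, F 0.929, A 0.651, C 0.545. Add prey in this order while the next type's profitability exceeds the intake rate on those already taken.
Rate on top 1: 0.1314. F: 0.929 > 0.1314 → include.
Rate on top 2: 0.2053. A: 0.651 > 0.2053 → include.
Rate on top 3: 0.3022. C: 0.545 > 0.3022 → include.
Optimal diet: E, F, A, C — 4 of 4 types.

4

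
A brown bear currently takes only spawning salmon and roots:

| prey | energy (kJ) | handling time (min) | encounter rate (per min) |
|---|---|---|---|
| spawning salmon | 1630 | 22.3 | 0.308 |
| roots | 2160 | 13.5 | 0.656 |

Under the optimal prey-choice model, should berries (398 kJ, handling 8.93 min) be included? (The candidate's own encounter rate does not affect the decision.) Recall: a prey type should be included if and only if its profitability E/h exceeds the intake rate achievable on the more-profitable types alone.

Intake rate on the current diet: R = (0.308×1630 + 0.656×2160) / (1 + 0.308×22.3 + 0.656×13.5) = 1919/16.72 = 114.7 kJ/min.
Profitability of berries: 398/8.93 = 44.57 kJ/min.
Since 44.57 < R, time spent handling berries is better spent searching.

No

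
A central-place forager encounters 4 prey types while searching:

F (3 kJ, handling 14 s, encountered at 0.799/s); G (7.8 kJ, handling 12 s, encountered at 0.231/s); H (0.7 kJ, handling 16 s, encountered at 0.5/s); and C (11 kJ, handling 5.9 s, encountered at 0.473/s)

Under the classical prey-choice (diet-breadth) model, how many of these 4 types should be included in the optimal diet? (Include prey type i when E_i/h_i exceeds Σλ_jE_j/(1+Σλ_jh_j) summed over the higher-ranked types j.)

1

Rank by E/h (kJ/s): C 1.86, G 0.65, F 0.214, H 0.0437. Include each in turn until the next type's E/h falls below the running intake rate.
Rate on top 1: 1.373. G: 0.65 < 1.373 → exclude; stop.
Optimal diet: C — 1 of 4 types.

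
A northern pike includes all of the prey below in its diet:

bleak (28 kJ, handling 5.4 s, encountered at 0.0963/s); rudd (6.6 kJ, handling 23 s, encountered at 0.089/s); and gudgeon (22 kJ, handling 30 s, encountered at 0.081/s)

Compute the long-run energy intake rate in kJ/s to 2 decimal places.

0.84 kJ/s

R = Σλ_iE_i / (1 + Σλ_ih_i)
Numerator: 0.0963×28 + 0.089×6.6 + 0.081×22 = 5.066
Denominator: 1 + 0.0963×5.4 + 0.089×23 + 0.081×30 = 5.997
R = 5.066/5.997 = 0.8447 kJ/s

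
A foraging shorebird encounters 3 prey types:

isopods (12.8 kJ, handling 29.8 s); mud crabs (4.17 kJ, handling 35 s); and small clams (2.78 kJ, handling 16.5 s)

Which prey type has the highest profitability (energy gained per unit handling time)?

Profitability E/h (kJ/s): isopods = 12.8/29.8 = 0.43, mud crabs = 4.17/35 = 0.119, small clams = 2.78/16.5 = 0.168.
Ranked: isopods > small clams > mud crabs.

isopods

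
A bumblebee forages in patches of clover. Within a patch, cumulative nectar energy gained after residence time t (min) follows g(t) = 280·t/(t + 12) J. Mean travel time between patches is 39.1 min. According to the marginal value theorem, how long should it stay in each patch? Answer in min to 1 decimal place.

21.7 min

Maximise g(t)/(T+t): set derivative to zero → g'(t)(T+t) = g(t).
g'(t) = 280·12/(t + 12)². Setting 280·12/(t+12)² = 280t/[(t+12)(39.1+t)] gives 12(39.1+t) = t(t+12), so t² = 12×39.1 = 469.2.
t* = √469.2 = 21.66 min.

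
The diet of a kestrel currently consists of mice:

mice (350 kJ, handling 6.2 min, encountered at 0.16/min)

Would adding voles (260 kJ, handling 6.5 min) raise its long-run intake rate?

On mice alone, R = ΣλE/(1+Σλh) = 56/1.992 = 28.11 kJ/min.
voles: E/h = 260/6.5 = 40 kJ/min.
40 > 28.11, so adding voles raises the average — include it.

Yes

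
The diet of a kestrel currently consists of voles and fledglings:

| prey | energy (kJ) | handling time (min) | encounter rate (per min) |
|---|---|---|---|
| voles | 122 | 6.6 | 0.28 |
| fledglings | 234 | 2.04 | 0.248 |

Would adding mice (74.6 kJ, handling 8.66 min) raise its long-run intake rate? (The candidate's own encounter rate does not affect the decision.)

On voles and fledglings alone, R = ΣλE/(1+Σλh) = 92.19/3.354 = 27.49 kJ/min.
mice: E/h = 74.6/8.66 = 8.614 kJ/min.
8.614 < 27.49, so adding mice would lower the average — exclude it.

No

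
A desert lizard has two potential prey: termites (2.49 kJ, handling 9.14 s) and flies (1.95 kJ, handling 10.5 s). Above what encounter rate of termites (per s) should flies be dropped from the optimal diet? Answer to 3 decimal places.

At the threshold, the rate on termites alone equals the profitability of flies: λ·2.49/(1 + λ·9.14) = 1.95/10.5 = 0.1857.
Rearranging, λ(2.49 − 0.1857×9.14) = 0.1857, so λ = 0.1857/0.7926 = 0.2343 per s.

0.234 per s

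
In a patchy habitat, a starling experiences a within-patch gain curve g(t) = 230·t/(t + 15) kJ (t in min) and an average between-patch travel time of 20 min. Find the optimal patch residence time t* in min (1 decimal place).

Maximise g(t)/(T+t): set derivative to zero → g'(t)(T+t) = g(t).
g'(t) = 230·15/(t + 15)². Setting 230·15/(t+15)² = 230t/[(t+15)(20+t)] gives 15(20+t) = t(t+15), so t² = 15×20 = 300.
t* = √300 = 17.32 min.

17.3 min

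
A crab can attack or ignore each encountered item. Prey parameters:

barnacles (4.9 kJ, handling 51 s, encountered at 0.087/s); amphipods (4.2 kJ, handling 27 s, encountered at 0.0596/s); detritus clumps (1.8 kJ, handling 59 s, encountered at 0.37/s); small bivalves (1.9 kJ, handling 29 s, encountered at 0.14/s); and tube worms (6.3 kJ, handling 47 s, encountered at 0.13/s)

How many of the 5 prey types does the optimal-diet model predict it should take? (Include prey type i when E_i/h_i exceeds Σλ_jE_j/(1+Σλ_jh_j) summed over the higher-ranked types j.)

2

Rank by E/h (kJ/s): amphipods 0.156, tube worms 0.134, barnacles 0.0961, small bivalves 0.0655, detritus clumps 0.0305. Include each in turn until the next type's E/h falls below the running intake rate.
Rate on top 1: 0.09594. tube worms: 0.134 > 0.09594 → include.
Rate on top 2: 0.1226. barnacles: 0.0961 < 0.1226 → exclude; stop.
Optimal diet: amphipods, tube worms — 2 of 5 types.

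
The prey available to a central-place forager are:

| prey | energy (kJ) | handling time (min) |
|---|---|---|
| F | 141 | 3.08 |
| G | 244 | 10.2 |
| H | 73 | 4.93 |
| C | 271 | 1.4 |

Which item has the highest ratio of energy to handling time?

C

In descending order of E/h:
C: 271/1.4 = 194 kJ/min
F: 141/3.08 = 45.8 kJ/min
G: 244/10.2 = 23.9 kJ/min
H: 73/4.93 = 14.8 kJ/min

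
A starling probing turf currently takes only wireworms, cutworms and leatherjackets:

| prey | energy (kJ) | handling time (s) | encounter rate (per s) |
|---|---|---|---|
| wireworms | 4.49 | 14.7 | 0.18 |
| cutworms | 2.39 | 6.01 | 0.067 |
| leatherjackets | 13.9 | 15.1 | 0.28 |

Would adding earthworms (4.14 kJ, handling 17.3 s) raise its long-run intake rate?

No

On wireworms, cutworms and leatherjackets alone, R = ΣλE/(1+Σλh) = 4.86/8.277 = 0.5872 kJ/s.
earthworms: E/h = 4.14/17.3 = 0.2393 kJ/s.
Since 0.2393 < R, time spent handling earthworms is better spent searching.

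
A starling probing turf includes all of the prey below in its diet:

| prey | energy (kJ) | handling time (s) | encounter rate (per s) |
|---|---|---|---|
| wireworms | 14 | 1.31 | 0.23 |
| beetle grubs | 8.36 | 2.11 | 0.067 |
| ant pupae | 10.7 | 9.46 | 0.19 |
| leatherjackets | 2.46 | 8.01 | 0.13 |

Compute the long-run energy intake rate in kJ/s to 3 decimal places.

R = Σλ_iE_i / (1 + Σλ_ih_i)
Numerator: 0.23×14 + 0.067×8.36 + 0.19×10.7 + 0.13×2.46 = 6.133
Denominator: 1 + 0.23×1.31 + 0.067×2.11 + 0.19×9.46 + 0.13×8.01 = 4.281
R = 6.133/4.281 = 1.432 kJ/s

1.432 kJ/s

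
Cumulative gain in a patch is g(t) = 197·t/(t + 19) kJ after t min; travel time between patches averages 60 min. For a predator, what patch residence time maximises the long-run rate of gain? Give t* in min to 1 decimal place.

Optimal t* satisfies g'(t*) = g(t*)/(T + t*).
g'(t) = 197·19/(t + 19)². Setting 197·19/(t+19)² = 197t/[(t+19)(60+t)] gives 19(60+t) = t(t+19), so t² = 19×60 = 1140.
t* = √1140 = 33.76 min.

33.8 min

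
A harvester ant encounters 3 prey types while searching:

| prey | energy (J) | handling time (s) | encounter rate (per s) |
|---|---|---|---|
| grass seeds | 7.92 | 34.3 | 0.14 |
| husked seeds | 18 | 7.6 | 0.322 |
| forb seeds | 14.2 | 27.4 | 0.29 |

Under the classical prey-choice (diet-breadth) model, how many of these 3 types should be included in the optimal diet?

1

E/h in descending order: husked seeds 2.37, forb seeds 0.518, grass seeds 0.231 J/s. The optimal diet is the largest prefix of this list for which every included type satisfies E_i/h_i > R on the types above it.
Rate on top 1: 1.681. forb seeds: 0.518 < 1.681 → exclude; stop.
Optimal diet: husked seeds — 1 of 3 types.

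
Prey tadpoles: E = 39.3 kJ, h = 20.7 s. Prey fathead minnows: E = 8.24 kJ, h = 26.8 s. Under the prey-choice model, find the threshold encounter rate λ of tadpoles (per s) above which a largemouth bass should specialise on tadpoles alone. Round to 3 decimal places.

Drop fathead minnows once their profitability E₂/h₂ falls below the rate achievable on tadpoles alone: E₂/h₂ = λE₁/(1 + λh₁).
Solve for λ: λE₁h₂ = E₂(1 + λh₁) → λ(E₁h₂ − E₂h₁) = E₂ → λ = E₂/(E₁h₂ − E₂h₁).
λ = 8.24/(39.3×26.8 − 8.24×20.7) = 8.24/882.7 = 0.009335 per s.

0.009 per s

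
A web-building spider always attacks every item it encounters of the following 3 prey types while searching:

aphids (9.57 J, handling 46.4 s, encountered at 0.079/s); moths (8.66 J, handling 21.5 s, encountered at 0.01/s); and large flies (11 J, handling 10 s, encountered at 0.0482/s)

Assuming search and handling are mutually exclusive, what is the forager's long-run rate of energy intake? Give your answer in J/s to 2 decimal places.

Energy encountered per unit search time: 0.079×9.57 + 0.01×8.66 + 0.0482×11 = 1.373 J/s.
Handling time per unit search time: 0.079×46.4 + 0.01×21.5 + 0.0482×10 = 4.363.
Rate = 1.373/(1 + 4.363) = 0.256 J/s.

0.26 J/s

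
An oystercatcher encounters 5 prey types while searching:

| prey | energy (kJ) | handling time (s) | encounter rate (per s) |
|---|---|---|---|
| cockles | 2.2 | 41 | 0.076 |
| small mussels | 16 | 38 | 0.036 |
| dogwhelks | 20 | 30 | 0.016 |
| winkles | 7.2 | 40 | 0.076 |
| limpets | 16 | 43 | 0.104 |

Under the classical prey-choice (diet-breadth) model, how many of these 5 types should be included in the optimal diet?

E/h in descending order: dogwhelks 0.667, small mussels 0.421, limpets 0.372, winkles 0.18, cockles 0.0537 kJ/s. The optimal diet is the largest prefix of this list for which every included type satisfies E_i/h_i > R on the types above it.
Rate on top 1: 0.2162. small mussels: 0.421 > 0.2162 → include.
Rate on top 2: 0.3146. limpets: 0.372 > 0.3146 → include.
Rate on top 3: 0.3497. winkles: 0.18 < 0.3497 → exclude; stop.
Optimal diet: dogwhelks, small mussels, limpets — 3 of 5 types.

3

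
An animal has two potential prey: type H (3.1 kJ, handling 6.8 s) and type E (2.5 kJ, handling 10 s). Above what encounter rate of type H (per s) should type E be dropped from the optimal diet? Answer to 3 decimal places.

At the threshold, the rate on type H alone equals the profitability of type E: λ·3.1/(1 + λ·6.8) = 2.5/10 = 0.25.
Rearranging, λ(3.1 − 0.25×6.8) = 0.25, so λ = 0.25/1.4 = 0.1786 per s.

0.179 per s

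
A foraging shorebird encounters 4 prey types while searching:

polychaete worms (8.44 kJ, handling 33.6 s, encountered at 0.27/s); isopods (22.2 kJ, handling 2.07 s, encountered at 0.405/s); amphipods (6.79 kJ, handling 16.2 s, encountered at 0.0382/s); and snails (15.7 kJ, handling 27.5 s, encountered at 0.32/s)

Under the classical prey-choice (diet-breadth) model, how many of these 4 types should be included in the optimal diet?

1

Rank by E/h (kJ/s): isopods 10.7, snails 0.571, amphipods 0.419, polychaete worms 0.251. Include each in turn until the next type's E/h falls below the running intake rate.
Rate on top 1: 4.891. snails: 0.571 < 4.891 → exclude; stop.
Optimal diet: isopods — 1 of 4 types.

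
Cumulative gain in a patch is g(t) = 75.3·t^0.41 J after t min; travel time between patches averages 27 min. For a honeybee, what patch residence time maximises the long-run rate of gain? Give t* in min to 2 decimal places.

By the marginal value theorem, leave when the instantaneous gain rate g'(t) equals the habitat-wide average g(t)/(T + t).
g'(t) = 0.41·75.3·t^-0.59. Setting 0.41·75.3·t^-0.59 = 75.3·t^0.41/(27+t) gives 0.41(27+t) = t, so 0.59·t = 0.41×27.
t* = 0.41×27/0.59 = 18.76 min.

18.76 min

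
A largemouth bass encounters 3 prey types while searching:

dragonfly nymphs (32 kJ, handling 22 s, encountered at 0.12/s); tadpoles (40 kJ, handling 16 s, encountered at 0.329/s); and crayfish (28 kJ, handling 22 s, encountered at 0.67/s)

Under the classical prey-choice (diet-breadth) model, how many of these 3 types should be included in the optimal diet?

1

Profitabilities (E/h, kJ/s): tadpoles 2.5, dragonfly nymphs 1.45, crayfish 1.27. Add prey in this order while the next type's profitability exceeds the intake rate on those already taken.
Rate on top 1: 2.101. dragonfly nymphs: 1.45 < 2.101 → exclude; stop.
Optimal diet: tadpoles — 1 of 3 types.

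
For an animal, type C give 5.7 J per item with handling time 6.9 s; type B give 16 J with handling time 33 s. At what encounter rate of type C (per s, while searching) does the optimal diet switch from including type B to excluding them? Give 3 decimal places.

At the threshold, the rate on type C alone equals the profitability of type B: λ·5.7/(1 + λ·6.9) = 16/33 = 0.4848.
Rearranging, λ(5.7 − 0.4848×6.9) = 0.4848, so λ = 0.4848/2.355 = 0.2059 per s.

0.206 per s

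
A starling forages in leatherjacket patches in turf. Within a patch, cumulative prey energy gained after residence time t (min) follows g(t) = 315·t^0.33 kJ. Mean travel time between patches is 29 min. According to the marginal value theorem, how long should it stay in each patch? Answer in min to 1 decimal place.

14.3 min

By the marginal value theorem, leave when the instantaneous gain rate g'(t) equals the habitat-wide average g(t)/(T + t).
g'(t) = 0.33·315·t^-0.67. Setting 0.33·315·t^-0.67 = 315·t^0.33/(29+t) gives 0.33(29+t) = t, so 0.67·t = 0.33×29.
t* = 0.33×29/0.67 = 14.28 min.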